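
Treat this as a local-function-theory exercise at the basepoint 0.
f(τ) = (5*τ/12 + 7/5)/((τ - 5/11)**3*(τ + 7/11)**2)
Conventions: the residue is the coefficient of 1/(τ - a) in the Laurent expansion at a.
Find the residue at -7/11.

The residue is -376673/138240.

At the order-2 pole -7/11 set g(τ) = (τ - (-7/11))^2*f(τ) = (5*τ/12 + 7/5)/(τ - 5/11)**3.
Order-2 pole: residue = g'(a); g'(-7/11) = -376673/138240, so the residue is -376673/138240.


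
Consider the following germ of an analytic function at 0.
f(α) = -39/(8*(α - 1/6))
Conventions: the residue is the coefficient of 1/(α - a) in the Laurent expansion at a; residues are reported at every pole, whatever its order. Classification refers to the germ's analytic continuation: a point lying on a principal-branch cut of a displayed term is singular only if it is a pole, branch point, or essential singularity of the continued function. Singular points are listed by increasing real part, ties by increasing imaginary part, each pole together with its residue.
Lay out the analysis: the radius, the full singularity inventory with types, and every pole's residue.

Denominator factor (α - 1/6): pole of order 1 at 1/6, modulus 1/6.
The radius of convergence is the smallest modulus among the singular points: 1/6.
At the order-1 pole 1/6 set g(α) = (α - (1/6))*f(α) = -39/8.
Simple pole: residue = g(a) at a = 1/6, which is -39/8.

Radius of convergence at 0: 1/6.
At 1/6: a pole of order 1; residue -39/8.


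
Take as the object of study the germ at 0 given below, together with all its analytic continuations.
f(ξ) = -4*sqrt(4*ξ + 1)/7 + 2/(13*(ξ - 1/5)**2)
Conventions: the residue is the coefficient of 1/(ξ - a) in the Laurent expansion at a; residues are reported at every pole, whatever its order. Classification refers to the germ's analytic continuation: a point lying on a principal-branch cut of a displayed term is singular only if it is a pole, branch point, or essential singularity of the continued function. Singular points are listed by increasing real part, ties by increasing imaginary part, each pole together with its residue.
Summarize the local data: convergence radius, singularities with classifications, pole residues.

Radius of convergence at 0: 1/5.
At -1/4: an algebraic (square-root) branch point.
At 1/5: a pole of order 2; residue 0.

Denominator factor (ξ - 1/5)^2: pole of order 2 at 1/5, modulus 1/5.
Branch term (-4/7)*sqrt(1 - ξ/(-1/4)): its argument vanishes at ξ = -1/4, a square-root branch point, modulus 1/4.
The radius of convergence is the smallest modulus among the singular points: 1/5.
The branch term is analytic at 1/5 and contributes nothing to the residue; only the rational part matters.
At the order-2 pole 1/5 set g(ξ) = (ξ - (1/5))^2*(rational part) = 2/13.
Order-2 pole: residue = g'(a); g'(1/5) = 0, so the residue is 0.
List the singular points by increasing real part (a conjugate pair: the negative imaginary part first).


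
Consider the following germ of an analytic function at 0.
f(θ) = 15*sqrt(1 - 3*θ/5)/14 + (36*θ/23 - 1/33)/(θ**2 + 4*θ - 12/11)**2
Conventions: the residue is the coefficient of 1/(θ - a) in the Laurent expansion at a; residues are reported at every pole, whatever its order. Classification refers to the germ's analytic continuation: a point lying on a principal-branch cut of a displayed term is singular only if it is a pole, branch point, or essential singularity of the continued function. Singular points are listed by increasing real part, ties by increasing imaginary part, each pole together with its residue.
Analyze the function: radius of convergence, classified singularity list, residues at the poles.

Denominator factor (θ**2 + 4*θ - 12/11)^2: discriminant 224/11, real irrational roots -2 + (2/11)*sqrt(154) and -2 - (2/11)*sqrt(154); poles of order 2, moduli -2 + (2/11)*sqrt(154) and 2 + (2/11)*sqrt(154).
Branch term (15/14)*sqrt(1 - θ/(5/3)): its argument vanishes at θ = 5/3, a square-root branch point, modulus 5/3.
The radius of convergence is the smallest modulus among the singular points: -2 + (2/11)*sqrt(154).
The branch term is analytic at -2 - (2/11)*sqrt(154) and contributes nothing to the residue; only the rational part matters.
The factor θ**2 + 4*θ - 12/11 splits as (θ - a)(θ - a') with a = -2 - (2/11)*sqrt(154), a' = -2 + (2/11)*sqrt(154). At the order-2 pole a set g(θ) = (θ - a)^2*(rational part) = [36*θ/23 - 1/33] / (θ - a')^2.
Order-2 pole: residue = g'(a); g'(-2 - (2/11)*sqrt(154)) = -(2399/432768)*sqrt(154), so the residue is -(2399/432768)*sqrt(154).
The branch term is analytic at -2 + (2/11)*sqrt(154) and contributes nothing to the residue; only the rational part matters.
The factor θ**2 + 4*θ - 12/11 splits as (θ - a)(θ - a') with a = -2 + (2/11)*sqrt(154), a' = -2 - (2/11)*sqrt(154). At the order-2 pole a set g(θ) = (θ - a)^2*(rational part) = [36*θ/23 - 1/33] / (θ - a')^2.
Order-2 pole: residue = g'(a); g'(-2 + (2/11)*sqrt(154)) = (2399/432768)*sqrt(154), so the residue is (2399/432768)*sqrt(154).
List the singular points by increasing real part (a conjugate pair: the negative imaginary part first).

Radius of convergence at 0: -2 + (2/11)*sqrt(154).
At -2 - (2/11)*sqrt(154): a pole of order 2; residue -(2399/432768)*sqrt(154).
At -2 + (2/11)*sqrt(154): a pole of order 2; residue (2399/432768)*sqrt(154).
At 5/3: an algebraic (square-root) branch point.


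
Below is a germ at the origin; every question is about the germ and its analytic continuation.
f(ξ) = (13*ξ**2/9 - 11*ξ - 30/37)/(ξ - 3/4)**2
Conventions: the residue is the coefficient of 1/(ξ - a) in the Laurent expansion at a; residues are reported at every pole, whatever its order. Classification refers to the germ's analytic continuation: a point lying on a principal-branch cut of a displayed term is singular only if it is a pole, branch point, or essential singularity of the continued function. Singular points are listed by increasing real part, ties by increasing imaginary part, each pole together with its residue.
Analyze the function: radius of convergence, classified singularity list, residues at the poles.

Denominator factor (ξ - 3/4)^2: pole of order 2 at 3/4, modulus 3/4.
The radius of convergence is the smallest modulus among the singular points: 3/4.
At the order-2 pole 3/4 set g(ξ) = (ξ - (3/4))^2*f(ξ) = 13*ξ**2/9 - 11*ξ - 30/37.
Order-2 pole: residue = g'(a); g'(3/4) = -53/6, so the residue is -53/6.

Radius of convergence at 0: 3/4.
At 3/4: a pole of order 2; residue -53/6.


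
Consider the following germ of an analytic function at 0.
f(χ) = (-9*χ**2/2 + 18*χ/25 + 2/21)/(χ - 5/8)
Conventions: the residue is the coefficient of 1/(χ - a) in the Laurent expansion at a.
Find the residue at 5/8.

The residue is -16297/13440.

At the order-1 pole 5/8 set g(χ) = (χ - (5/8))*f(χ) = -9*χ**2/2 + 18*χ/25 + 2/21.
Simple pole: residue = g(a) at a = 5/8, which is -16297/13440.


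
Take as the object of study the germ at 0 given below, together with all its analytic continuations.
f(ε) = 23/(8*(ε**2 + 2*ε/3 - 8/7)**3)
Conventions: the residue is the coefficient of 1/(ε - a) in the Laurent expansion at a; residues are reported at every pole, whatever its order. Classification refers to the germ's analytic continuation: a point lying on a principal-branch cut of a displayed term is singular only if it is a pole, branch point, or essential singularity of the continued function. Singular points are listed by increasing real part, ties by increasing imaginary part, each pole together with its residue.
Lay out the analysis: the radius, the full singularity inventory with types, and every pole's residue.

Radius of convergence at 0: -1/3 + (1/21)*sqrt(553).
At -1/3 - (1/21)*sqrt(553): a pole of order 3; residue -(821583/63108992)*sqrt(553).
At -1/3 + (1/21)*sqrt(553): a pole of order 3; residue (821583/63108992)*sqrt(553).

Denominator factor (ε**2 + 2*ε/3 - 8/7)^3: discriminant 316/63, real irrational roots -1/3 + (1/21)*sqrt(553) and -1/3 - (1/21)*sqrt(553); poles of order 3, moduli -1/3 + (1/21)*sqrt(553) and 1/3 + (1/21)*sqrt(553).
The radius of convergence is the smallest modulus among the singular points: -1/3 + (1/21)*sqrt(553).
The factor ε**2 + 2*ε/3 - 8/7 splits as (ε - a)(ε - a') with a = -1/3 - (1/21)*sqrt(553), a' = -1/3 + (1/21)*sqrt(553). At the order-3 pole a set g(ε) = (ε - a)^3*f(ε) = [23/8] / (ε - a')^3.
Order-3 pole: residue = g''(a)/2; g''(-1/3 - (1/21)*sqrt(553)) = -(821583/31554496)*sqrt(553), so the residue is -(821583/63108992)*sqrt(553).
The factor ε**2 + 2*ε/3 - 8/7 splits as (ε - a)(ε - a') with a = -1/3 + (1/21)*sqrt(553), a' = -1/3 - (1/21)*sqrt(553). At the order-3 pole a set g(ε) = (ε - a)^3*f(ε) = [23/8] / (ε - a')^3.
Order-3 pole: residue = g''(a)/2; g''(-1/3 + (1/21)*sqrt(553)) = (821583/31554496)*sqrt(553), so the residue is (821583/63108992)*sqrt(553).
List the singular points by increasing real part (a conjugate pair: the negative imaginary part first).


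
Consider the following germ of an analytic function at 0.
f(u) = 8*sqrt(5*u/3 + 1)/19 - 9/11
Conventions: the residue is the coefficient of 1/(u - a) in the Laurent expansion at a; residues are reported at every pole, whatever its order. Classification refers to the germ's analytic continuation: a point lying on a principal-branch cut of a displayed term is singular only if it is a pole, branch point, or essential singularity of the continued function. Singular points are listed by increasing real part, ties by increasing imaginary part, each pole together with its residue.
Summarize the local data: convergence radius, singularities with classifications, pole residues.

Radius of convergence at 0: 3/5.
At -3/5: an algebraic (square-root) branch point.

Branch term (8/19)*sqrt(1 - u/(-3/5)): its argument vanishes at u = -3/5, a square-root branch point, modulus 3/5.
The radius of convergence is the smallest modulus among the singular points: 3/5.


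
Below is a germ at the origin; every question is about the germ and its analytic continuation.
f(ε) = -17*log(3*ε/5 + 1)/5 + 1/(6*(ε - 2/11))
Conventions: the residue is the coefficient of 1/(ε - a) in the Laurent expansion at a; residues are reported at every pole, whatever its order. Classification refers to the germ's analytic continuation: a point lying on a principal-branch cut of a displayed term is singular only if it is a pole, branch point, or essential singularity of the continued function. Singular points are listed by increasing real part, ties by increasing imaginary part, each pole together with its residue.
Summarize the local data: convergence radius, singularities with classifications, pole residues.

Radius of convergence at 0: 2/11.
At -5/3: a logarithmic branch point.
At 2/11: a pole of order 1; residue 1/6.

Denominator factor (ε - 2/11): pole of order 1 at 2/11, modulus 2/11.
Branch term (-17/5)*log(1 - ε/(-5/3)): its argument vanishes at ε = -5/3, a logarithmic branch point, modulus 5/3.
The radius of convergence is the smallest modulus among the singular points: 2/11.
The branch term is analytic at 2/11 and contributes nothing to the residue; only the rational part matters.
At the order-1 pole 2/11 set g(ε) = (ε - (2/11))*(rational part) = 1/6.
Simple pole: residue = g(a) at a = 2/11, which is 1/6.
List the singular points by increasing real part (a conjugate pair: the negative imaginary part first).


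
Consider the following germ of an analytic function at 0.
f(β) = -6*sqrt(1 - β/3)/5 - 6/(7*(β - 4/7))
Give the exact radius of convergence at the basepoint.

Denominator factor (β - 4/7): pole of order 1 at 4/7, modulus 4/7.
Branch term (-6/5)*sqrt(1 - β/(3)): its argument vanishes at β = 3, a square-root branch point, modulus 3.
The radius of convergence is the smallest modulus among the singular points: 4/7.

The radius of convergence is 4/7.


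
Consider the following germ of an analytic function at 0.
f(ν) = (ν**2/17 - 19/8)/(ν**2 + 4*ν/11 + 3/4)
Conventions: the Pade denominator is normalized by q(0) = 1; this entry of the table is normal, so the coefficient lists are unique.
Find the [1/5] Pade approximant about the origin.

Taylor coefficients needed (expand at 0): a_0 = -19/6, a_1 = 152/99, a_2 = 197510/55539, a_3 = -6912128/1832787, a_4 = -176190472/60481971, a_5 = 12855457408/1995905043, a_6 = 50141246816/65864866419.
Write the denominator as Q(ν) = 1 + q1*ν + q2*ν^2 + q3*ν^3 + q4*ν^4 + q5*ν^5. Requiring Q*f - P = O(ν^7) with deg P <= 1 kills the coefficients of ν^2..ν^6 in Q*f:
  ν^2: a_2 + q1*a_1 + q2*a_0 = 0, i.e. 197510/55539 + (152/99)*q1 + (-19/6)*q2 = 0.
  ν^3: a_3 + q1*a_2 + q2*a_1 + q3*a_0 = 0, i.e. -6912128/1832787 + (197510/55539)*q1 + (152/99)*q2 + (-19/6)*q3 = 0.
  ν^4: a_4 + q1*a_3 + q2*a_2 + q3*a_1 + q4*a_0 = 0, i.e. -176190472/60481971 + (-6912128/1832787)*q1 + (197510/55539)*q2 + (152/99)*q3 + (-19/6)*q4 = 0.
  ν^5: a_5 + q1*a_4 + q2*a_3 + q3*a_2 + q4*a_1 + q5*a_0 = 0, i.e. 12855457408/1995905043 + (-176190472/60481971)*q1 + (-6912128/1832787)*q2 + (197510/55539)*q3 + (152/99)*q4 + (-19/6)*q5 = 0.
  ν^6: a_6 + q1*a_5 + q2*a_4 + q3*a_3 + q4*a_2 + q5*a_1 = 0, i.e. 50141246816/65864866419 + (12855457408/1995905043)*q1 + (-176190472/60481971)*q2 + (-6912128/1832787)*q3 + (197510/55539)*q4 + (152/99)*q5 = 0.
Solving this linear system: q1 = -98755/42636, q2 = 0, q3 = -4351939/1147619, q4 = 0, q5 = -34815512/370680937.
The numerator is Q*f truncated at degree 1: P0 = a_0 = -19/6; P1 = a_1 + q1*a_0 = 3619/408.

The Pade approximant has numerator coefficients [-19/6, 3619/408]; denominator coefficients [1, -98755/42636, 0, -4351939/1147619, 0, -34815512/370680937].


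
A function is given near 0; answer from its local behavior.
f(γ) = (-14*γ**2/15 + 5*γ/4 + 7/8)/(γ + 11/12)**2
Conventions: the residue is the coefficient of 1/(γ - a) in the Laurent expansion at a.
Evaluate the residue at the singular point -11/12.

The residue is 533/180.

At the order-2 pole -11/12 set g(γ) = (γ - (-11/12))^2*f(γ) = -14*γ**2/15 + 5*γ/4 + 7/8.
Order-2 pole: residue = g'(a); g'(-11/12) = 533/180, so the residue is 533/180.


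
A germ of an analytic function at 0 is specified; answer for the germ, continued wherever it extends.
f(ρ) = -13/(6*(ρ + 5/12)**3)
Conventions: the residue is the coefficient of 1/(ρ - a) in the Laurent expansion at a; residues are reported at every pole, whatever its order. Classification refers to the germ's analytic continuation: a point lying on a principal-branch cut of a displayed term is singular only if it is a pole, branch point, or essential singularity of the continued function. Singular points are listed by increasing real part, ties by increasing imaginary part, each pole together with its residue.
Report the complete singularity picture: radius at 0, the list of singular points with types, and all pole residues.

Denominator factor (ρ + 5/12)^3: pole of order 3 at -5/12, modulus 5/12.
The radius of convergence is the smallest modulus among the singular points: 5/12.
At the order-3 pole -5/12 set g(ρ) = (ρ - (-5/12))^3*f(ρ) = -13/6.
Order-3 pole: residue = g''(a)/2; g''(-5/12) = 0, so the residue is 0.

Radius of convergence at 0: 5/12.
At -5/12: a pole of order 3; residue 0.


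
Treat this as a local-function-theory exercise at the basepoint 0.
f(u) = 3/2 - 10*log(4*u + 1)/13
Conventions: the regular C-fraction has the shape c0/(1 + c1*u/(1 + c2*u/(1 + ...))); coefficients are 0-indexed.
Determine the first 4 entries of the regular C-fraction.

Taylor coefficients (expand at 0): a_0 = 3/2, a_1 = -40/13, a_2 = 80/13, a_3 = -640/39.
c0 = a_0 = 3/2. Peel one level at a time: if S = 1 + c*u/S' with S'(0) = 1, then c is the u-coefficient of S and S' = c*u/(S - 1).
S_1 = c0/f = 1 + (80/39)*u + (160/1521)*u^2 + ...; c1 = 80/39.
S_2 = c1*u/(S_1 - 1) = 1 + (-2/39)*u + (-4/3)*u^2 + ...; c2 = -2/39.
S_3 = c2*u/(S_2 - 1) = 1 + (-26)*u + ...; c3 = -26.

The regular C-fraction coefficients are [3/2, 80/39, -2/39, -26].


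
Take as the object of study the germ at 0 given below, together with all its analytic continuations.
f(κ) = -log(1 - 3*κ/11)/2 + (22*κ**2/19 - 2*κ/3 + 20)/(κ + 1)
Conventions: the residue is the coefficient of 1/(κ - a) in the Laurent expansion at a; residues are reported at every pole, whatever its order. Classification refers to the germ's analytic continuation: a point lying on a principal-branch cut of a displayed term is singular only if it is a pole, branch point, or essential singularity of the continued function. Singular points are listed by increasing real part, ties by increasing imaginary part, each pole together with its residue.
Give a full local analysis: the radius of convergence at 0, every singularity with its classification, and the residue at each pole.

Radius of convergence at 0: 1.
At -1: a pole of order 1; residue 1244/57.
At 11/3: a logarithmic branch point.

Denominator factor (κ + 1): pole of order 1 at -1, modulus 1.
Branch term (-1/2)*log(1 - κ/(11/3)): its argument vanishes at κ = 11/3, a logarithmic branch point, modulus 11/3.
The radius of convergence is the smallest modulus among the singular points: 1.
The branch term is analytic at -1 and contributes nothing to the residue; only the rational part matters.
At the order-1 pole -1 set g(κ) = (κ - (-1))*(rational part) = 22*κ**2/19 - 2*κ/3 + 20.
Simple pole: residue = g(a) at a = -1, which is 1244/57.
List the singular points by increasing real part (a conjugate pair: the negative imaginary part first).


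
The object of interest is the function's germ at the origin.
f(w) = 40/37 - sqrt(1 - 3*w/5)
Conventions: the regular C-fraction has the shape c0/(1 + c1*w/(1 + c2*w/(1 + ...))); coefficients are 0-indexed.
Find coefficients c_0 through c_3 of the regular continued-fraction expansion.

The regular C-fraction coefficients are [3/37, -37/10, 71/20, 9/1420].

Taylor coefficients (expand at 0): a_0 = 3/37, a_1 = 3/10, a_2 = 9/200, a_3 = 27/2000.
c0 = a_0 = 3/37. Peel one level at a time: if S = 1 + c*w/S' with S'(0) = 1, then c is the w-coefficient of S and S' = c*w/(S - 1).
S_1 = c0/f = 1 + (-37/10)*w + (2627/200)*w^2 + ...; c1 = -37/10.
S_2 = c1*w/(S_1 - 1) = 1 + (71/20)*w + (-9/400)*w^2 + ...; c2 = 71/20.
S_3 = c2*w/(S_2 - 1) = 1 + (9/1420)*w + ...; c3 = 9/1420.


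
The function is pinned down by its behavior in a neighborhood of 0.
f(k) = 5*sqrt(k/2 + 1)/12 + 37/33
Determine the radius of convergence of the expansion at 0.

The radius of convergence is 2.

Branch term (5/12)*sqrt(1 - k/(-2)): its argument vanishes at k = -2, a square-root branch point, modulus 2.
The radius of convergence is the smallest modulus among the singular points: 2.


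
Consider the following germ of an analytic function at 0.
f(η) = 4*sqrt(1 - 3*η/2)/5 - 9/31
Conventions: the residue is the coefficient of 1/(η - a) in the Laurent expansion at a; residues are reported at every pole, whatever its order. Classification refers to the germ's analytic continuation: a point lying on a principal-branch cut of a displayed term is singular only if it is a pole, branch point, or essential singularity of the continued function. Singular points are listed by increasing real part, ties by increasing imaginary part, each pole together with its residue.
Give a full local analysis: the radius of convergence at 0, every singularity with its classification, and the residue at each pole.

Branch term (4/5)*sqrt(1 - η/(2/3)): its argument vanishes at η = 2/3, a square-root branch point, modulus 2/3.
The radius of convergence is the smallest modulus among the singular points: 2/3.

Radius of convergence at 0: 2/3.
At 2/3: an algebraic (square-root) branch point.


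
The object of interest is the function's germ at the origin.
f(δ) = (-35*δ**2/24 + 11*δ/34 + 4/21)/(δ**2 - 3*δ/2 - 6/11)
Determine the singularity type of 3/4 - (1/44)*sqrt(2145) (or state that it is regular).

The point is a pole of order 1.

The denominator factor δ**2 - 3*δ/2 - 6/11 vanishes at 3/4 - (1/44)*sqrt(2145) and appears to the power 1; the numerator there equals -503399/251328 + (507/11968)*sqrt(2145), nonzero, and no other factor vanishes.
Hence a pole whose order is the multiplicity, 1.


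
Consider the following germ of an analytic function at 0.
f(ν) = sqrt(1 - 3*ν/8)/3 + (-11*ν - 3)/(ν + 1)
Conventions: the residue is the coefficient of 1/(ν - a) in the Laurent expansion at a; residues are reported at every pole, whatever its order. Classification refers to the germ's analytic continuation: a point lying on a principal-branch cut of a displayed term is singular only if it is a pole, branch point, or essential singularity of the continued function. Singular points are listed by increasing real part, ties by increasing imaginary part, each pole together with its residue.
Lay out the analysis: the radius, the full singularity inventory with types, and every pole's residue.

Radius of convergence at 0: 1.
At -1: a pole of order 1; residue 8.
At 8/3: an algebraic (square-root) branch point.

Denominator factor (ν + 1): pole of order 1 at -1, modulus 1.
Branch term (1/3)*sqrt(1 - ν/(8/3)): its argument vanishes at ν = 8/3, a square-root branch point, modulus 8/3.
The radius of convergence is the smallest modulus among the singular points: 1.
The branch term is analytic at -1 and contributes nothing to the residue; only the rational part matters.
At the order-1 pole -1 set g(ν) = (ν - (-1))*(rational part) = -11*ν - 3.
Simple pole: residue = g(a) at a = -1, which is 8.
List the singular points by increasing real part (a conjugate pair: the negative imaginary part first).


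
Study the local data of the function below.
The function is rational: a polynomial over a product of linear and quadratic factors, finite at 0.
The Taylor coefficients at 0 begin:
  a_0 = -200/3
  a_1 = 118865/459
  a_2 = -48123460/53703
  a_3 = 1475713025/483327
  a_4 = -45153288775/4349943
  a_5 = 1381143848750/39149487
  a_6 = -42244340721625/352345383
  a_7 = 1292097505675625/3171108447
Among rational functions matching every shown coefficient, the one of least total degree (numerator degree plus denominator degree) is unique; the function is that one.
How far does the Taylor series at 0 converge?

No rational of total degree below 4 reproduces all 8 coefficients; solving the [2/2] Pade equations on them gives f(θ) = (-θ**2/13 - 3*θ/17 - 40)/(θ**2 + 7*θ/3 + 3/5), whose expansion matches every shown term.
Denominator factor (θ**2 + 7*θ/3 + 3/5): discriminant 137/45, real irrational roots -7/6 + (1/30)*sqrt(685) and -7/6 - (1/30)*sqrt(685); poles of order 1, moduli 7/6 - (1/30)*sqrt(685) and 7/6 + (1/30)*sqrt(685).
The radius of convergence is the smallest modulus among the singular points: 7/6 - (1/30)*sqrt(685).

The radius of convergence is 7/6 - (1/30)*sqrt(685).


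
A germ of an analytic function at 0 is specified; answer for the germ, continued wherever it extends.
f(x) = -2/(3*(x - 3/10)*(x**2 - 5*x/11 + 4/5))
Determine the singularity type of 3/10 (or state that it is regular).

The denominator factor x - 3/10 vanishes at 3/10 and appears to the power 1; the numerator there equals -2/3, nonzero, and no other factor vanishes.
Hence a pole whose order is the multiplicity, 1.

The point is a pole of order 1.


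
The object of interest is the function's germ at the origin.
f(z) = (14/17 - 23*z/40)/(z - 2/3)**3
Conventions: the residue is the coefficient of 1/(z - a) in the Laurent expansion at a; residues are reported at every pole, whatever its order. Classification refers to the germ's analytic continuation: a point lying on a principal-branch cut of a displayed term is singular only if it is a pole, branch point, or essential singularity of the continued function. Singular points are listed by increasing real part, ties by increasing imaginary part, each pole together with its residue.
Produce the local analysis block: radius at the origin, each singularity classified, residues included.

Radius of convergence at 0: 2/3.
At 2/3: a pole of order 3; residue 0.

Denominator factor (z - 2/3)^3: pole of order 3 at 2/3, modulus 2/3.
The radius of convergence is the smallest modulus among the singular points: 2/3.
At the order-3 pole 2/3 set g(z) = (z - (2/3))^3*f(z) = 14/17 - 23*z/40.
Order-3 pole: residue = g''(a)/2; g''(2/3) = 0, so the residue is 0.


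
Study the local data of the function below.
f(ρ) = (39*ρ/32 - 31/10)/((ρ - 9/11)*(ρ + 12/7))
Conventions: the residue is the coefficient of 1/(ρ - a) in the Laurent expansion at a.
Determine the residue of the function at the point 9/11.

At the order-1 pole 9/11 set g(ρ) = (ρ - (9/11))*f(ρ) = (39*ρ/32 - 31/10)/(ρ + 12/7).
Simple pole: residue = g(a) at a = 9/11, which is -25907/31200.

The residue is -25907/31200.


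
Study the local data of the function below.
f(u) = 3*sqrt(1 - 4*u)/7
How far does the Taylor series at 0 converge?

Branch term (3/7)*sqrt(1 - u/(1/4)): its argument vanishes at u = 1/4, a square-root branch point, modulus 1/4.
The radius of convergence is the smallest modulus among the singular points: 1/4.

The radius of convergence is 1/4.


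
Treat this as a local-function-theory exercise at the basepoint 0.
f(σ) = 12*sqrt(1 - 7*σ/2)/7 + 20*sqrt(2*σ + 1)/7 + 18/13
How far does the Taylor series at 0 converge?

Branch term (12/7)*sqrt(1 - σ/(2/7)): its argument vanishes at σ = 2/7, a square-root branch point, modulus 2/7.
Branch term (20/7)*sqrt(1 - σ/(-1/2)): its argument vanishes at σ = -1/2, a square-root branch point, modulus 1/2.
The radius of convergence is the smallest modulus among the singular points: 2/7.

The radius of convergence is 2/7.


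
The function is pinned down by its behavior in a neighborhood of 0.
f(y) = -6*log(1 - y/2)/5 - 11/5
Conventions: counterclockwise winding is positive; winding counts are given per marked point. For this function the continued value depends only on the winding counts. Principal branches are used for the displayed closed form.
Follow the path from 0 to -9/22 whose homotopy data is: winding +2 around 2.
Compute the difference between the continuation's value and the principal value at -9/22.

The rational part is single-valued and drops out of the difference; each branch term changes only by its own monodromy.
(-6/5)*log(1 - y/(2)): each positive loop around 2 adds 2*pi*i to the log, so winding +2 contributes (-6/5)*(2)*2*pi*i = -(24/5)*pi*i.
Summing the contributions at y = -9/22 gives -(24/5)*pi*i.

Continued minus principal equals -(24/5)*pi*i.


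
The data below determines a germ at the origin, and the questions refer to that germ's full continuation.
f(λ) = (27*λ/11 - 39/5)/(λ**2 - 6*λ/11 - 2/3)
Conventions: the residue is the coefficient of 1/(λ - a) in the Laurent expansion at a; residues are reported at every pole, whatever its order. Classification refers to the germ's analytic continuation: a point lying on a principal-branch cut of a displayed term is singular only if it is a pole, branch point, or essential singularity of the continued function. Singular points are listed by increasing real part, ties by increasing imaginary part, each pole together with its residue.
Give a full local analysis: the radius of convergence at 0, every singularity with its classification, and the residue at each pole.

Denominator factor (λ**2 - 6*λ/11 - 2/3): discriminant 1076/363, real irrational roots 3/11 + (1/33)*sqrt(807) and 3/11 - (1/33)*sqrt(807); poles of order 1, moduli 3/11 + (1/33)*sqrt(807) and -3/11 + (1/33)*sqrt(807).
The radius of convergence is the smallest modulus among the singular points: -3/11 + (1/33)*sqrt(807).
The factor λ**2 - 6*λ/11 - 2/3 splits as (λ - a)(λ - a') with a = 3/11 - (1/33)*sqrt(807), a' = 3/11 + (1/33)*sqrt(807). At the order-1 pole a set g(λ) = (λ - a)*f(λ) = [27*λ/11 - 39/5] / (λ - a').
Simple pole: residue = g(a) at a = 3/11 - (1/33)*sqrt(807), which is 27/22 + (2157/14795)*sqrt(807).
The factor λ**2 - 6*λ/11 - 2/3 splits as (λ - a)(λ - a') with a = 3/11 + (1/33)*sqrt(807), a' = 3/11 - (1/33)*sqrt(807). At the order-1 pole a set g(λ) = (λ - a)*f(λ) = [27*λ/11 - 39/5] / (λ - a').
Simple pole: residue = g(a) at a = 3/11 + (1/33)*sqrt(807), which is 27/22 - (2157/14795)*sqrt(807).
List the singular points by increasing real part (a conjugate pair: the negative imaginary part first).

Radius of convergence at 0: -3/11 + (1/33)*sqrt(807).
At 3/11 - (1/33)*sqrt(807): a pole of order 1; residue 27/22 + (2157/14795)*sqrt(807).
At 3/11 + (1/33)*sqrt(807): a pole of order 1; residue 27/22 - (2157/14795)*sqrt(807).


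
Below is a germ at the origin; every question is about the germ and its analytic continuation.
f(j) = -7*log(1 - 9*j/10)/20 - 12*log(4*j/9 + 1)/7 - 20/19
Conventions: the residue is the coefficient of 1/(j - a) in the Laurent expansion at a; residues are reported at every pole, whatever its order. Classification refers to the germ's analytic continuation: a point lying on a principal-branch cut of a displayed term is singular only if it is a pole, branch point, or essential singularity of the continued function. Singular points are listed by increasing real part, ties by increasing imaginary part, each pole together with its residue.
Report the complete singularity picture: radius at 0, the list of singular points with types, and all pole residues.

Branch term (-12/7)*log(1 - j/(-9/4)): its argument vanishes at j = -9/4, a logarithmic branch point, modulus 9/4.
Branch term (-7/20)*log(1 - j/(10/9)): its argument vanishes at j = 10/9, a logarithmic branch point, modulus 10/9.
The radius of convergence is the smallest modulus among the singular points: 10/9.
List the singular points by increasing real part (a conjugate pair: the negative imaginary part first).

Radius of convergence at 0: 10/9.
At -9/4: a logarithmic branch point.
At 10/9: a logarithmic branch point.


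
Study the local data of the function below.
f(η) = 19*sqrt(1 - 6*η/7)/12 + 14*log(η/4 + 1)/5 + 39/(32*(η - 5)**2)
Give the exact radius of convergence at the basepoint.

The radius of convergence is 7/6.

Denominator factor (η - 5)^2: pole of order 2 at 5, modulus 5.
Branch term (19/12)*sqrt(1 - η/(7/6)): its argument vanishes at η = 7/6, a square-root branch point, modulus 7/6.
Branch term (14/5)*log(1 - η/(-4)): its argument vanishes at η = -4, a logarithmic branch point, modulus 4.
The radius of convergence is the smallest modulus among the singular points: 7/6.


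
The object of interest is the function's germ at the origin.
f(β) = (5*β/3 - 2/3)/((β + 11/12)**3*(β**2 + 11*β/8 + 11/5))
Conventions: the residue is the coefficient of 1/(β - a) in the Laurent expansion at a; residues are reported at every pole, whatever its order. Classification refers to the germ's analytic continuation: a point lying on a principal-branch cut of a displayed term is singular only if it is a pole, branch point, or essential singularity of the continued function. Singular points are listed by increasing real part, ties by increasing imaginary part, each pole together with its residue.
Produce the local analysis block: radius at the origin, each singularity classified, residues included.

Radius of convergence at 0: 11/12.
At -11/12: a pole of order 3; residue 1304179200/1530569777.
At (-11/16) - ((1/80)*sqrt(11055))*i: a pole of order 1; residue (-652089600/1530569777) - ((157190400/102548175059)*sqrt(11055))*i.
At (-11/16) + ((1/80)*sqrt(11055))*i: a pole of order 1; residue (-652089600/1530569777) + ((157190400/102548175059)*sqrt(11055))*i.


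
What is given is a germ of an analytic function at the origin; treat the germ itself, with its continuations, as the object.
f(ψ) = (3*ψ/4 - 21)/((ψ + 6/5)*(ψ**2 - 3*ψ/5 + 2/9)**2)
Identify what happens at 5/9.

Denominator factors: ψ + 6/5 = 79/45 at ψ = 5/9; ψ**2 - 3*ψ/5 + 2/9 = 16/81 at ψ = 5/9 — none vanishes.
So the germ continues analytically to 5/9.

The point is a regular point.


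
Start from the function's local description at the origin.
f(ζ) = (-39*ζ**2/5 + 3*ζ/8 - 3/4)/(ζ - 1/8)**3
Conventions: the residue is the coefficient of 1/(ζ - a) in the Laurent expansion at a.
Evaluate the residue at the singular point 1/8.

The residue is -39/5.

At the order-3 pole 1/8 set g(ζ) = (ζ - (1/8))^3*f(ζ) = -39*ζ**2/5 + 3*ζ/8 - 3/4.
Order-3 pole: residue = g''(a)/2; g''(1/8) = -78/5, so the residue is -39/5.


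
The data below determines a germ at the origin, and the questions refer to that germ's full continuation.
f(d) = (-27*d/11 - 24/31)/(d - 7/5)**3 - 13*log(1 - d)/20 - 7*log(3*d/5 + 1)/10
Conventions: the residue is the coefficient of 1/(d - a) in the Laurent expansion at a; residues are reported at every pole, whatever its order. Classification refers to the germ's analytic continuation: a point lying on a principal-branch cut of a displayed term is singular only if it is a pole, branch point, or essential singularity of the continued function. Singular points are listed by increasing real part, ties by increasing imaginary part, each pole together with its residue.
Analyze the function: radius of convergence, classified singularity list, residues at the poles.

Radius of convergence at 0: 1.
At -5/3: a logarithmic branch point.
At 1: a logarithmic branch point.
At 7/5: a pole of order 3; residue 0.

Denominator factor (d - 7/5)^3: pole of order 3 at 7/5, modulus 7/5.
Branch term (-13/20)*log(1 - d/(1)): its argument vanishes at d = 1, a logarithmic branch point, modulus 1.
Branch term (-7/10)*log(1 - d/(-5/3)): its argument vanishes at d = -5/3, a logarithmic branch point, modulus 5/3.
The radius of convergence is the smallest modulus among the singular points: 1.
The branch terms are analytic at 7/5 and contribute nothing to the residue; only the rational part matters.
At the order-3 pole 7/5 set g(d) = (d - (7/5))^3*(rational part) = -27*d/11 - 24/31.
Order-3 pole: residue = g''(a)/2; g''(7/5) = 0, so the residue is 0.
List the singular points by increasing real part (a conjugate pair: the negative imaginary part first).


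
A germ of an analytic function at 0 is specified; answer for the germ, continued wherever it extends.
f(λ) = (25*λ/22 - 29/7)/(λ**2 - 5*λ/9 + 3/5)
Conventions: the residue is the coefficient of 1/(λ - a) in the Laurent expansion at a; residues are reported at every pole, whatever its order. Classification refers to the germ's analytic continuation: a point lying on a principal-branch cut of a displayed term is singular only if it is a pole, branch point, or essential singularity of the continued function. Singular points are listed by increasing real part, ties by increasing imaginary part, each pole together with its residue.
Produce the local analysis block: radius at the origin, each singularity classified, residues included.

Denominator factor (λ**2 - 5*λ/9 + 3/5): discriminant -847/405, complex-conjugate roots (5/18) + ((11/90)*sqrt(35))*i and (5/18) - ((11/90)*sqrt(35))*i; poles of order 1, moduli (1/5)*sqrt(15) and (1/5)*sqrt(15).
The radius of convergence is the smallest modulus among the singular points: (1/5)*sqrt(15).
The factor λ**2 - 5*λ/9 + 3/5 splits as (λ - a)(λ - a') with a = (5/18) - ((11/90)*sqrt(35))*i, a' = (5/18) + ((11/90)*sqrt(35))*i. At the order-1 pole a set g(λ) = (λ - a)*f(λ) = [25*λ/22 - 29/7] / (λ - a').
Simple pole: residue = g(a) at a = (5/18) - ((11/90)*sqrt(35))*i, which is (25/44) - ((10609/23716)*sqrt(35))*i.
The factor λ**2 - 5*λ/9 + 3/5 splits as (λ - a)(λ - a') with a = (5/18) + ((11/90)*sqrt(35))*i, a' = (5/18) - ((11/90)*sqrt(35))*i. At the order-1 pole a set g(λ) = (λ - a)*f(λ) = [25*λ/22 - 29/7] / (λ - a').
Simple pole: residue = g(a) at a = (5/18) + ((11/90)*sqrt(35))*i, which is (25/44) + ((10609/23716)*sqrt(35))*i.
List the singular points by increasing real part (a conjugate pair: the negative imaginary part first).

Radius of convergence at 0: (1/5)*sqrt(15).
At (5/18) - ((11/90)*sqrt(35))*i: a pole of order 1; residue (25/44) - ((10609/23716)*sqrt(35))*i.
At (5/18) + ((11/90)*sqrt(35))*i: a pole of order 1; residue (25/44) + ((10609/23716)*sqrt(35))*i.


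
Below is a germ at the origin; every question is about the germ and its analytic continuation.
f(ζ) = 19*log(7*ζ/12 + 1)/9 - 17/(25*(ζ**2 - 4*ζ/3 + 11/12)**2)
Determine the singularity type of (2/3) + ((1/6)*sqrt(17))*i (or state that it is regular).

The point is a pole of order 2.

The denominator factor ζ**2 - 4*ζ/3 + 11/12 vanishes at (2/3) + ((1/6)*sqrt(17))*i and appears to the power 2; the numerator there equals -17/25, nonzero, and no other factor vanishes.
The branch terms are analytic at this point.
Hence a pole whose order is the multiplicity, 2.


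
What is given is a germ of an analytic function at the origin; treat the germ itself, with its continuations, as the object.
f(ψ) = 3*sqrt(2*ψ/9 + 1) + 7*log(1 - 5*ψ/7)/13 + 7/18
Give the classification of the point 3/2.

There is no denominator, hence no pole anywhere.
Branch term log(1 - ψ/(7/5)): argument at 3/2 is -1/14, nonzero, so 3/2 is not its branch point (a point on a principal cut is still regular for the continued germ).
Branch term sqrt(1 - ψ/(-9/2)): argument at 3/2 is 4/3, nonzero, so 3/2 is not its branch point (a point on a principal cut is still regular for the continued germ).
So the germ continues analytically to 3/2.

The point is a regular point.


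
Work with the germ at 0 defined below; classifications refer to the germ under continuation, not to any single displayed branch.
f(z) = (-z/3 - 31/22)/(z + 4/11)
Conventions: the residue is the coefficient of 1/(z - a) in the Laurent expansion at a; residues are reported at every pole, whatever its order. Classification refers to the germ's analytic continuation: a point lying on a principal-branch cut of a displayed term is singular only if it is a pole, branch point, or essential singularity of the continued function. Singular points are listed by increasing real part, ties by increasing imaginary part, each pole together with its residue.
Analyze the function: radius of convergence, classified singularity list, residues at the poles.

Denominator factor (z + 4/11): pole of order 1 at -4/11, modulus 4/11.
The radius of convergence is the smallest modulus among the singular points: 4/11.
At the order-1 pole -4/11 set g(z) = (z - (-4/11))*f(z) = -z/3 - 31/22.
Simple pole: residue = g(a) at a = -4/11, which is -85/66.

Radius of convergence at 0: 4/11.
At -4/11: a pole of order 1; residue -85/66.


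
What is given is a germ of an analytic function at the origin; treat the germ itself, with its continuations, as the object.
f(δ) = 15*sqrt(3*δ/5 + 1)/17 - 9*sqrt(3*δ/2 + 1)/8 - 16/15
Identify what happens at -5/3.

The point is an algebraic (square-root) branch point.

The term (15/17)*sqrt(1 - δ/(-5/3)) has argument 1 - -5/3/(-5/3) = 0 at -5/3: a square-root (algebraic, two-sheeted) branch point; the remaining terms are analytic or single-valued there.


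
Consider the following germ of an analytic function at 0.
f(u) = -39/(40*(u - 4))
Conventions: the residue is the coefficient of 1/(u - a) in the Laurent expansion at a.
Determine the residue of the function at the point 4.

The residue is -39/40.

At the order-1 pole 4 set g(u) = (u - (4))*f(u) = -39/40.
Simple pole: residue = g(a) at a = 4, which is -39/40.


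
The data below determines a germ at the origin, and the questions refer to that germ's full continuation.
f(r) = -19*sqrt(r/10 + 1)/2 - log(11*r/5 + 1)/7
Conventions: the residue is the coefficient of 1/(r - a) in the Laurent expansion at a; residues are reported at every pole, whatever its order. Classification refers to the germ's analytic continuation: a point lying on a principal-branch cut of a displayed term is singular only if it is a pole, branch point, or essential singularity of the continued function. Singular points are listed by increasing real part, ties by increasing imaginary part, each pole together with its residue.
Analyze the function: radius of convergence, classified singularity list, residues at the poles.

Radius of convergence at 0: 5/11.
At -10: an algebraic (square-root) branch point.
At -5/11: a logarithmic branch point.

Branch term (-1/7)*log(1 - r/(-5/11)): its argument vanishes at r = -5/11, a logarithmic branch point, modulus 5/11.
Branch term (-19/2)*sqrt(1 - r/(-10)): its argument vanishes at r = -10, a square-root branch point, modulus 10.
The radius of convergence is the smallest modulus among the singular points: 5/11.
List the singular points by increasing real part (a conjugate pair: the negative imaginary part first).
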